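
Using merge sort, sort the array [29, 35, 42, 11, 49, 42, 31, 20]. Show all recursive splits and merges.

Merge sort trace:

Split: [29, 35, 42, 11, 49, 42, 31, 20] -> [29, 35, 42, 11] and [49, 42, 31, 20]
  Split: [29, 35, 42, 11] -> [29, 35] and [42, 11]
    Split: [29, 35] -> [29] and [35]
    Merge: [29] + [35] -> [29, 35]
    Split: [42, 11] -> [42] and [11]
    Merge: [42] + [11] -> [11, 42]
  Merge: [29, 35] + [11, 42] -> [11, 29, 35, 42]
  Split: [49, 42, 31, 20] -> [49, 42] and [31, 20]
    Split: [49, 42] -> [49] and [42]
    Merge: [49] + [42] -> [42, 49]
    Split: [31, 20] -> [31] and [20]
    Merge: [31] + [20] -> [20, 31]
  Merge: [42, 49] + [20, 31] -> [20, 31, 42, 49]
Merge: [11, 29, 35, 42] + [20, 31, 42, 49] -> [11, 20, 29, 31, 35, 42, 42, 49]

Final sorted array: [11, 20, 29, 31, 35, 42, 42, 49]

The merge sort proceeds by recursively splitting the array and merging sorted halves.
After all merges, the sorted array is [11, 20, 29, 31, 35, 42, 42, 49].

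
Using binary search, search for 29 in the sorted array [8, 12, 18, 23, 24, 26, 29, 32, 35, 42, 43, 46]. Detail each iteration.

Binary search for 29 in [8, 12, 18, 23, 24, 26, 29, 32, 35, 42, 43, 46]:

lo=0, hi=11, mid=5, arr[mid]=26 -> 26 < 29, search right half
lo=6, hi=11, mid=8, arr[mid]=35 -> 35 > 29, search left half
lo=6, hi=7, mid=6, arr[mid]=29 -> Found target at index 6!

Binary search finds 29 at index 6 after 3 comparisons. The search repeatedly halves the search space by comparing with the middle element.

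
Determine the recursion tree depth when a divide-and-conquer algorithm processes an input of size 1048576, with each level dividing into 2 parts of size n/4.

For divide and conquer with division factor 4:

Problem sizes at each level:
Level 0: 1048576
Level 1: 262144
Level 2: 65536
Level 3: 16384
Level 4: 4096
Level 5: 1024
Level 6: 256
Level 7: 64
Level 8: 16
Level 9: 4
Level 10: 1

The root is level 0 and the size-1 base case is level 10 (the tree spans levels 0 through 10, i.e. 11 levels counting the root), so the depth is the number of divisions: log_4(1048576) = 10

The recursion tree depth is log_4(1048576) = 10. At each level, the problem size is divided by 4, so it takes 10 divisions to reduce to a base case of size 1. The algorithm makes 2 recursive calls at each level.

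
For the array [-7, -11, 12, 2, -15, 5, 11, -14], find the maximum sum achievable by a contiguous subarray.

Using Kadane's algorithm on [-7, -11, 12, 2, -15, 5, 11, -14]:

Scanning through the array:
Position 1 (value -11): max_ending_here = -11, max_so_far = -7
Position 2 (value 12): max_ending_here = 12, max_so_far = 12
Position 3 (value 2): max_ending_here = 14, max_so_far = 14
Position 4 (value -15): max_ending_here = -1, max_so_far = 14
Position 5 (value 5): max_ending_here = 5, max_so_far = 14
Position 6 (value 11): max_ending_here = 16, max_so_far = 16
Position 7 (value -14): max_ending_here = 2, max_so_far = 16

Maximum subarray: [5, 11]
Maximum sum: 16

The maximum subarray is [5, 11] with sum 16. This subarray runs from index 5 to index 6.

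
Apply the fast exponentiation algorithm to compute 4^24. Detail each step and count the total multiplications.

Computing 4^24 by squaring (build up from 4^1; each line after the first costs one multiplication):

4^1 = 4
4^2 = (4^1)^2 = 4^2 = 16
4^3 = 4 * 4^2 = 4 * 16 = 64
4^6 = (4^3)^2 = 64^2 = 4096
4^12 = (4^6)^2 = 4096^2 = 16777216
4^24 = (4^12)^2 = 16777216^2 = 281474976710656

Result: 281474976710656
Multiplications needed: 5 (5 lines after 4^1)

4^24 = 281474976710656. Using exponentiation by squaring, this requires 5 multiplications. The key idea: if the exponent is even, square the half-power; if odd, multiply by the base once.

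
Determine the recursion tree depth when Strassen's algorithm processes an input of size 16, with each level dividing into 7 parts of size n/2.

For divide and conquer with division factor 2:

Problem sizes at each level:
Level 0: 16
Level 1: 8
Level 2: 4
Level 3: 2
Level 4: 1

The root is level 0 and the size-1 base case is level 4 (the tree spans levels 0 through 4, i.e. 5 levels counting the root), so the depth is the number of divisions: log_2(16) = 4

The recursion tree depth is log_2(16) = 4. At each level, the problem size is divided by 2, so it takes 4 divisions to reduce to a base case of size 1. The algorithm makes 7 recursive calls at each level.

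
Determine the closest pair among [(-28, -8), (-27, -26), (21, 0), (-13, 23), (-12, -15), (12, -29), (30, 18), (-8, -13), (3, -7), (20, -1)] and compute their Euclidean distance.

Computing all pairwise distances among 10 points:

d((-28, -8), (-27, -26)) = 18.0278
d((-28, -8), (21, 0)) = 49.6488
d((-28, -8), (-13, 23)) = 34.4384
d((-28, -8), (-12, -15)) = 17.4642
d((-28, -8), (12, -29)) = 45.1774
d((-28, -8), (30, 18)) = 63.561
d((-28, -8), (-8, -13)) = 20.6155
d((-28, -8), (3, -7)) = 31.0161
d((-28, -8), (20, -1)) = 48.5077
d((-27, -26), (21, 0)) = 54.5894
d((-27, -26), (-13, 23)) = 50.9608
d((-27, -26), (-12, -15)) = 18.6011
d((-27, -26), (12, -29)) = 39.1152
d((-27, -26), (30, 18)) = 72.0069
d((-27, -26), (-8, -13)) = 23.0217
d((-27, -26), (3, -7)) = 35.5106
d((-27, -26), (20, -1)) = 53.2353
d((21, 0), (-13, 23)) = 41.0488
d((21, 0), (-12, -15)) = 36.2491
d((21, 0), (12, -29)) = 30.3645
d((21, 0), (30, 18)) = 20.1246
d((21, 0), (-8, -13)) = 31.7805
d((21, 0), (3, -7)) = 19.3132
d((21, 0), (20, -1)) = 1.4142 <-- minimum
d((-13, 23), (-12, -15)) = 38.0132
d((-13, 23), (12, -29)) = 57.6975
d((-13, 23), (30, 18)) = 43.2897
d((-13, 23), (-8, -13)) = 36.3456
d((-13, 23), (3, -7)) = 34.0
d((-13, 23), (20, -1)) = 40.8044
d((-12, -15), (12, -29)) = 27.7849
d((-12, -15), (30, 18)) = 53.4135
d((-12, -15), (-8, -13)) = 4.4721
d((-12, -15), (3, -7)) = 17.0
d((-12, -15), (20, -1)) = 34.9285
d((12, -29), (30, 18)) = 50.3289
d((12, -29), (-8, -13)) = 25.6125
d((12, -29), (3, -7)) = 23.7697
d((12, -29), (20, -1)) = 29.1204
d((30, 18), (-8, -13)) = 49.0408
d((30, 18), (3, -7)) = 36.7967
d((30, 18), (20, -1)) = 21.4709
d((-8, -13), (3, -7)) = 12.53
d((-8, -13), (20, -1)) = 30.4631
d((3, -7), (20, -1)) = 18.0278

Closest pair: (21, 0) and (20, -1) with distance 1.4142

The closest pair is (21, 0) and (20, -1) with Euclidean distance 1.4142. For 10 points, brute-force pairwise comparison is shown above. For large n, the divide-and-conquer algorithm (sort by x, recurse on halves, check the dividing strip) achieves O(n log n).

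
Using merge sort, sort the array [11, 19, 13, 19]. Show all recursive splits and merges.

Merge sort trace:

Split: [11, 19, 13, 19] -> [11, 19] and [13, 19]
  Split: [11, 19] -> [11] and [19]
  Merge: [11] + [19] -> [11, 19]
  Split: [13, 19] -> [13] and [19]
  Merge: [13] + [19] -> [13, 19]
Merge: [11, 19] + [13, 19] -> [11, 13, 19, 19]

Final sorted array: [11, 13, 19, 19]

The merge sort proceeds by recursively splitting the array and merging sorted halves.
After all merges, the sorted array is [11, 13, 19, 19].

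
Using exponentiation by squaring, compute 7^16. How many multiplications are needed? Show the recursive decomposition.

Computing 7^16 by squaring (build up from 7^1; each line after the first costs one multiplication):

7^1 = 7
7^2 = (7^1)^2 = 7^2 = 49
7^4 = (7^2)^2 = 49^2 = 2401
7^8 = (7^4)^2 = 2401^2 = 5764801
7^16 = (7^8)^2 = 5764801^2 = 33232930569601

Result: 33232930569601
Multiplications needed: 4 (4 lines after 7^1)

7^16 = 33232930569601. Using exponentiation by squaring, this requires 4 multiplications. The key idea: if the exponent is even, square the half-power; if odd, multiply by the base once.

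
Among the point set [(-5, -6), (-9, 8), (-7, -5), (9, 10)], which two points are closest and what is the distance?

Computing all pairwise distances among 4 points:

d((-5, -6), (-9, 8)) = 14.5602
d((-5, -6), (-7, -5)) = 2.2361 <-- minimum
d((-5, -6), (9, 10)) = 21.2603
d((-9, 8), (-7, -5)) = 13.1529
d((-9, 8), (9, 10)) = 18.1108
d((-7, -5), (9, 10)) = 21.9317

Closest pair: (-5, -6) and (-7, -5) with distance 2.2361

The closest pair is (-5, -6) and (-7, -5) with Euclidean distance 2.2361. For 4 points, brute-force pairwise comparison is shown above. For large n, the divide-and-conquer algorithm (sort by x, recurse on halves, check the dividing strip) achieves O(n log n).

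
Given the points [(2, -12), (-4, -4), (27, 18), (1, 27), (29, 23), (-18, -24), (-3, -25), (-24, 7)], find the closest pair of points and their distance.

Computing all pairwise distances among 8 points:

d((2, -12), (-4, -4)) = 10.0
d((2, -12), (27, 18)) = 39.0512
d((2, -12), (1, 27)) = 39.0128
d((2, -12), (29, 23)) = 44.2041
d((2, -12), (-18, -24)) = 23.3238
d((2, -12), (-3, -25)) = 13.9284
d((2, -12), (-24, 7)) = 32.2025
d((-4, -4), (27, 18)) = 38.0132
d((-4, -4), (1, 27)) = 31.4006
d((-4, -4), (29, 23)) = 42.638
d((-4, -4), (-18, -24)) = 24.4131
d((-4, -4), (-3, -25)) = 21.0238
d((-4, -4), (-24, 7)) = 22.8254
d((27, 18), (1, 27)) = 27.5136
d((27, 18), (29, 23)) = 5.3852 <-- minimum
d((27, 18), (-18, -24)) = 61.5549
d((27, 18), (-3, -25)) = 52.4309
d((27, 18), (-24, 7)) = 52.1728
d((1, 27), (29, 23)) = 28.2843
d((1, 27), (-18, -24)) = 54.4243
d((1, 27), (-3, -25)) = 52.1536
d((1, 27), (-24, 7)) = 32.0156
d((29, 23), (-18, -24)) = 66.468
d((29, 23), (-3, -25)) = 57.6888
d((29, 23), (-24, 7)) = 55.3624
d((-18, -24), (-3, -25)) = 15.0333
d((-18, -24), (-24, 7)) = 31.5753
d((-3, -25), (-24, 7)) = 38.2753

Closest pair: (27, 18) and (29, 23) with distance 5.3852

The closest pair is (27, 18) and (29, 23) with Euclidean distance 5.3852. For 8 points, brute-force pairwise comparison is shown above. For large n, the divide-and-conquer algorithm (sort by x, recurse on halves, check the dividing strip) achieves O(n log n).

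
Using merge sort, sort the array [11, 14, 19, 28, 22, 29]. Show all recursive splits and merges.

Merge sort trace:

Split: [11, 14, 19, 28, 22, 29] -> [11, 14, 19] and [28, 22, 29]
  Split: [11, 14, 19] -> [11] and [14, 19]
    Split: [14, 19] -> [14] and [19]
    Merge: [14] + [19] -> [14, 19]
  Merge: [11] + [14, 19] -> [11, 14, 19]
  Split: [28, 22, 29] -> [28] and [22, 29]
    Split: [22, 29] -> [22] and [29]
    Merge: [22] + [29] -> [22, 29]
  Merge: [28] + [22, 29] -> [22, 28, 29]
Merge: [11, 14, 19] + [22, 28, 29] -> [11, 14, 19, 22, 28, 29]

Final sorted array: [11, 14, 19, 22, 28, 29]

The merge sort proceeds by recursively splitting the array and merging sorted halves.
After all merges, the sorted array is [11, 14, 19, 22, 28, 29].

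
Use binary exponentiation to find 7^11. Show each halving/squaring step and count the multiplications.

Computing 7^11 by squaring (build up from 7^1; each line after the first costs one multiplication):

7^1 = 7
7^2 = (7^1)^2 = 7^2 = 49
7^4 = (7^2)^2 = 49^2 = 2401
7^5 = 7 * 7^4 = 7 * 2401 = 16807
7^10 = (7^5)^2 = 16807^2 = 282475249
7^11 = 7 * 7^10 = 7 * 282475249 = 1977326743

Result: 1977326743
Multiplications needed: 5 (5 lines after 7^1)

7^11 = 1977326743. Using exponentiation by squaring, this requires 5 multiplications. The key idea: if the exponent is even, square the half-power; if odd, multiply by the base once.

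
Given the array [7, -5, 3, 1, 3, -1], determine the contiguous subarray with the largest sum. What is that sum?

Using Kadane's algorithm on [7, -5, 3, 1, 3, -1]:

Scanning through the array:
Position 1 (value -5): max_ending_here = 2, max_so_far = 7
Position 2 (value 3): max_ending_here = 5, max_so_far = 7
Position 3 (value 1): max_ending_here = 6, max_so_far = 7
Position 4 (value 3): max_ending_here = 9, max_so_far = 9
Position 5 (value -1): max_ending_here = 8, max_so_far = 9

Maximum subarray: [7, -5, 3, 1, 3]
Maximum sum: 9

The maximum subarray is [7, -5, 3, 1, 3] with sum 9. This subarray runs from index 0 to index 4.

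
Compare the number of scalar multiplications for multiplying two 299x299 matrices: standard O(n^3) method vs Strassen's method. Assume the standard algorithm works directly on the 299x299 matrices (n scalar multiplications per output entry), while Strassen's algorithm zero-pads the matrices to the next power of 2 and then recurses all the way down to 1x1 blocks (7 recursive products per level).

Matrix multiplication for 299x299 matrices:

Strassen's algorithm requires power-of-2 dimensions. Pad 299x299 to 512x512 (next power of 2).

Standard algorithm: 299^3 = 26730899 multiplications
Strassen's algorithm: 7^(log2(512)) = 7^9 = 40353607 multiplications
Difference: 26730899 - 40353607 = -13622708 (Strassen uses MORE here due to padding overhead — for small or just-over-power-of-2 n, padding can outweigh the per-level savings)

Standard: 26730899 multiplications (299^3). Strassen: 40353607 multiplications (7^9, after padding to 512x512). Strassen reduces 8 recursive multiplications to 7 at each level.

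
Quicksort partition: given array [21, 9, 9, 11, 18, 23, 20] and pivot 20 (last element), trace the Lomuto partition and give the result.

Lomuto partition with pivot = 20:

Initial array: [21, 9, 9, 11, 18, 23, 20]

arr[0]=21 > 20: no swap
arr[1]=9 <= 20: swap with position 0, array becomes [9, 21, 9, 11, 18, 23, 20]
arr[2]=9 <= 20: swap with position 1, array becomes [9, 9, 21, 11, 18, 23, 20]
arr[3]=11 <= 20: swap with position 2, array becomes [9, 9, 11, 21, 18, 23, 20]
arr[4]=18 <= 20: swap with position 3, array becomes [9, 9, 11, 18, 21, 23, 20]
arr[5]=23 > 20: no swap

Place pivot at position 4: [9, 9, 11, 18, 20, 23, 21]
Pivot position: 4

After partitioning with pivot 20, the array becomes [9, 9, 11, 18, 20, 23, 21]. The pivot is placed at index 4. All elements to the left of the pivot are <= 20, and all elements to the right are > 20.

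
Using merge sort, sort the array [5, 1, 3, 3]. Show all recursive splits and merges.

Merge sort trace:

Split: [5, 1, 3, 3] -> [5, 1] and [3, 3]
  Split: [5, 1] -> [5] and [1]
  Merge: [5] + [1] -> [1, 5]
  Split: [3, 3] -> [3] and [3]
  Merge: [3] + [3] -> [3, 3]
Merge: [1, 5] + [3, 3] -> [1, 3, 3, 5]

Final sorted array: [1, 3, 3, 5]

The merge sort proceeds by recursively splitting the array and merging sorted halves.
After all merges, the sorted array is [1, 3, 3, 5].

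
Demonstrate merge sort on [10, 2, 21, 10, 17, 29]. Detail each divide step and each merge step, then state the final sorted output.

Merge sort trace:

Split: [10, 2, 21, 10, 17, 29] -> [10, 2, 21] and [10, 17, 29]
  Split: [10, 2, 21] -> [10] and [2, 21]
    Split: [2, 21] -> [2] and [21]
    Merge: [2] + [21] -> [2, 21]
  Merge: [10] + [2, 21] -> [2, 10, 21]
  Split: [10, 17, 29] -> [10] and [17, 29]
    Split: [17, 29] -> [17] and [29]
    Merge: [17] + [29] -> [17, 29]
  Merge: [10] + [17, 29] -> [10, 17, 29]
Merge: [2, 10, 21] + [10, 17, 29] -> [2, 10, 10, 17, 21, 29]

Final sorted array: [2, 10, 10, 17, 21, 29]

The merge sort proceeds by recursively splitting the array and merging sorted halves.
After all merges, the sorted array is [2, 10, 10, 17, 21, 29].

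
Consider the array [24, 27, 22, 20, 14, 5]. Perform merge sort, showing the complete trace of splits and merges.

Merge sort trace:

Split: [24, 27, 22, 20, 14, 5] -> [24, 27, 22] and [20, 14, 5]
  Split: [24, 27, 22] -> [24] and [27, 22]
    Split: [27, 22] -> [27] and [22]
    Merge: [27] + [22] -> [22, 27]
  Merge: [24] + [22, 27] -> [22, 24, 27]
  Split: [20, 14, 5] -> [20] and [14, 5]
    Split: [14, 5] -> [14] and [5]
    Merge: [14] + [5] -> [5, 14]
  Merge: [20] + [5, 14] -> [5, 14, 20]
Merge: [22, 24, 27] + [5, 14, 20] -> [5, 14, 20, 22, 24, 27]

Final sorted array: [5, 14, 20, 22, 24, 27]

The merge sort proceeds by recursively splitting the array and merging sorted halves.
After all merges, the sorted array is [5, 14, 20, 22, 24, 27].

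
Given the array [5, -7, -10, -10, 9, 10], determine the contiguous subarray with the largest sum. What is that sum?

Using Kadane's algorithm on [5, -7, -10, -10, 9, 10]:

Scanning through the array:
Position 1 (value -7): max_ending_here = -2, max_so_far = 5
Position 2 (value -10): max_ending_here = -10, max_so_far = 5
Position 3 (value -10): max_ending_here = -10, max_so_far = 5
Position 4 (value 9): max_ending_here = 9, max_so_far = 9
Position 5 (value 10): max_ending_here = 19, max_so_far = 19

Maximum subarray: [9, 10]
Maximum sum: 19

The maximum subarray is [9, 10] with sum 19. This subarray runs from index 4 to index 5.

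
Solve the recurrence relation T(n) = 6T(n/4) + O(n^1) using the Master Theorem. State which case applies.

Master Theorem for T(n) = 6T(n/4) + O(n^1):

a = 6, b = 4, c = 1
log_b(a) = log_4(6) = 1.2925

Case 1: c = 1 < log_4(6) = 1.2925
T(n) = O(n^(log_4 6))

For T(n) = 6T(n/4) + O(n^1): log_4(6) = 1.2925. This is Case 1 of the Master Theorem (c < log_b(a), work dominated by leaves), giving O(n^(log_4 6)).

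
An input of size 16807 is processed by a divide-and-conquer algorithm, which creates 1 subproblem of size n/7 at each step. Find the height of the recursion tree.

For divide and conquer with division factor 7:

Problem sizes at each level:
Level 0: 16807
Level 1: 2401
Level 2: 343
Level 3: 49
Level 4: 7
Level 5: 1

The root is level 0 and the size-1 base case is level 5 (the tree spans levels 0 through 5, i.e. 6 levels counting the root), so the depth is the number of divisions: log_7(16807) = 5

The recursion tree depth is log_7(16807) = 5. At each level, the problem size is divided by 7, so it takes 5 divisions to reduce to a base case of size 1. The algorithm makes 1 recursive call at each level.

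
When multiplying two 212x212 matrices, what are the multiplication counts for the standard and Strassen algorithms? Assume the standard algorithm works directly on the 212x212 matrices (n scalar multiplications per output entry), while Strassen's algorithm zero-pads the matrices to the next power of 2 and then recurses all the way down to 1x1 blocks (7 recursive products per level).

Matrix multiplication for 212x212 matrices:

Strassen's algorithm requires power-of-2 dimensions. Pad 212x212 to 256x256 (next power of 2).

Standard algorithm: 212^3 = 9528128 multiplications
Strassen's algorithm: 7^(log2(256)) = 7^8 = 5764801 multiplications
Savings: 9528128 - 5764801 = 3763327 multiplications

Standard: 9528128 multiplications (212^3). Strassen: 5764801 multiplications (7^8, after padding to 256x256). Strassen reduces 8 recursive multiplications to 7 at each level.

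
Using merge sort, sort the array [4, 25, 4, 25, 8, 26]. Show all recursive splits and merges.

Merge sort trace:

Split: [4, 25, 4, 25, 8, 26] -> [4, 25, 4] and [25, 8, 26]
  Split: [4, 25, 4] -> [4] and [25, 4]
    Split: [25, 4] -> [25] and [4]
    Merge: [25] + [4] -> [4, 25]
  Merge: [4] + [4, 25] -> [4, 4, 25]
  Split: [25, 8, 26] -> [25] and [8, 26]
    Split: [8, 26] -> [8] and [26]
    Merge: [8] + [26] -> [8, 26]
  Merge: [25] + [8, 26] -> [8, 25, 26]
Merge: [4, 4, 25] + [8, 25, 26] -> [4, 4, 8, 25, 25, 26]

Final sorted array: [4, 4, 8, 25, 25, 26]

The merge sort proceeds by recursively splitting the array and merging sorted halves.
After all merges, the sorted array is [4, 4, 8, 25, 25, 26].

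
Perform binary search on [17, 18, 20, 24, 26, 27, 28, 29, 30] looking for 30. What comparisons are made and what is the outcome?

Binary search for 30 in [17, 18, 20, 24, 26, 27, 28, 29, 30]:

lo=0, hi=8, mid=4, arr[mid]=26 -> 26 < 30, search right half
lo=5, hi=8, mid=6, arr[mid]=28 -> 28 < 30, search right half
lo=7, hi=8, mid=7, arr[mid]=29 -> 29 < 30, search right half
lo=8, hi=8, mid=8, arr[mid]=30 -> Found target at index 8!

Binary search finds 30 at index 8 after 4 comparisons. The search repeatedly halves the search space by comparing with the middle element.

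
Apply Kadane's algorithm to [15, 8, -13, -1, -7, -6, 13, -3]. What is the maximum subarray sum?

Using Kadane's algorithm on [15, 8, -13, -1, -7, -6, 13, -3]:

Scanning through the array:
Position 1 (value 8): max_ending_here = 23, max_so_far = 23
Position 2 (value -13): max_ending_here = 10, max_so_far = 23
Position 3 (value -1): max_ending_here = 9, max_so_far = 23
Position 4 (value -7): max_ending_here = 2, max_so_far = 23
Position 5 (value -6): max_ending_here = -4, max_so_far = 23
Position 6 (value 13): max_ending_here = 13, max_so_far = 23
Position 7 (value -3): max_ending_here = 10, max_so_far = 23

Maximum subarray: [15, 8]
Maximum sum: 23

The maximum subarray is [15, 8] with sum 23. This subarray runs from index 0 to index 1.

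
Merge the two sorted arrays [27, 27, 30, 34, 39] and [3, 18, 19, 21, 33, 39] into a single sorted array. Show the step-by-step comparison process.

Merging process:

Compare 27 vs 3: take 3 from right. Merged: [3]
Compare 27 vs 18: take 18 from right. Merged: [3, 18]
Compare 27 vs 19: take 19 from right. Merged: [3, 18, 19]
Compare 27 vs 21: take 21 from right. Merged: [3, 18, 19, 21]
Compare 27 vs 33: take 27 from left. Merged: [3, 18, 19, 21, 27]
Compare 27 vs 33: take 27 from left. Merged: [3, 18, 19, 21, 27, 27]
Compare 30 vs 33: take 30 from left. Merged: [3, 18, 19, 21, 27, 27, 30]
Compare 34 vs 33: take 33 from right. Merged: [3, 18, 19, 21, 27, 27, 30, 33]
Compare 34 vs 39: take 34 from left. Merged: [3, 18, 19, 21, 27, 27, 30, 33, 34]
Compare 39 vs 39: take 39 from left. Merged: [3, 18, 19, 21, 27, 27, 30, 33, 34, 39]
Append remaining from right: [39]. Merged: [3, 18, 19, 21, 27, 27, 30, 33, 34, 39, 39]

Final merged array: [3, 18, 19, 21, 27, 27, 30, 33, 34, 39, 39]
Total comparisons: 10

The merged array is [3, 18, 19, 21, 27, 27, 30, 33, 34, 39, 39], requiring 10 comparisons. The merge step runs in O(n) time where n is the total number of elements.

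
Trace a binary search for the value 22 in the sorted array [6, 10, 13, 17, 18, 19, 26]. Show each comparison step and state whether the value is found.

Binary search for 22 in [6, 10, 13, 17, 18, 19, 26]:

lo=0, hi=6, mid=3, arr[mid]=17 -> 17 < 22, search right half
lo=4, hi=6, mid=5, arr[mid]=19 -> 19 < 22, search right half
lo=6, hi=6, mid=6, arr[mid]=26 -> 26 > 22, search left half
lo=6 > hi=5, target 22 not found

Binary search determines that 22 is not in the array after 3 comparisons. The search space was exhausted without finding the target.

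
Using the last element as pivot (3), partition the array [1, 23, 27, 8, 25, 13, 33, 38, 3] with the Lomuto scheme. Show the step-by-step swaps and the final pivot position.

Lomuto partition with pivot = 3:

Initial array: [1, 23, 27, 8, 25, 13, 33, 38, 3]

arr[0]=1 <= 3: swap with position 0, array becomes [1, 23, 27, 8, 25, 13, 33, 38, 3]
arr[1]=23 > 3: no swap
arr[2]=27 > 3: no swap
arr[3]=8 > 3: no swap
arr[4]=25 > 3: no swap
arr[5]=13 > 3: no swap
arr[6]=33 > 3: no swap
arr[7]=38 > 3: no swap

Place pivot at position 1: [1, 3, 27, 8, 25, 13, 33, 38, 23]
Pivot position: 1

After partitioning with pivot 3, the array becomes [1, 3, 27, 8, 25, 13, 33, 38, 23]. The pivot is placed at index 1. All elements to the left of the pivot are <= 3, and all elements to the right are > 3.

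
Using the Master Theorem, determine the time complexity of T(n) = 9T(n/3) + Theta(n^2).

Master Theorem for T(n) = 9T(n/3) + O(n^2):

a = 9, b = 3, c = 2
log_b(a) = log_3(9) = 2.0000

Case 2: c = 2 = log_3(9) = 2.0000
T(n) = O(n^2 log n) = O(n^2 log n)

For T(n) = 9T(n/3) + O(n^2): log_3(9) = 2.0000. This is Case 2 of the Master Theorem (c = log_b(a), equal work at all levels), giving O(n^2 log n).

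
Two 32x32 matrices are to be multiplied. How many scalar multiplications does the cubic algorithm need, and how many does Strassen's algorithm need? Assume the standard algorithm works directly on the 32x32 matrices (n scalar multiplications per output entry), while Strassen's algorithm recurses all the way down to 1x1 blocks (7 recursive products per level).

Matrix multiplication for 32x32 matrices:

Standard algorithm: 32^3 = 32768 multiplications
Strassen's algorithm: 7^(log2(32)) = 7^5 = 16807 multiplications
Savings: 32768 - 16807 = 15961 multiplications

Standard: 32768 multiplications (32^3). Strassen: 16807 multiplications (7^5). Strassen reduces 8 recursive multiplications to 7 at each level.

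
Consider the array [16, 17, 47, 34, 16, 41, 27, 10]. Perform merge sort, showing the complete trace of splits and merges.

Merge sort trace:

Split: [16, 17, 47, 34, 16, 41, 27, 10] -> [16, 17, 47, 34] and [16, 41, 27, 10]
  Split: [16, 17, 47, 34] -> [16, 17] and [47, 34]
    Split: [16, 17] -> [16] and [17]
    Merge: [16] + [17] -> [16, 17]
    Split: [47, 34] -> [47] and [34]
    Merge: [47] + [34] -> [34, 47]
  Merge: [16, 17] + [34, 47] -> [16, 17, 34, 47]
  Split: [16, 41, 27, 10] -> [16, 41] and [27, 10]
    Split: [16, 41] -> [16] and [41]
    Merge: [16] + [41] -> [16, 41]
    Split: [27, 10] -> [27] and [10]
    Merge: [27] + [10] -> [10, 27]
  Merge: [16, 41] + [10, 27] -> [10, 16, 27, 41]
Merge: [16, 17, 34, 47] + [10, 16, 27, 41] -> [10, 16, 16, 17, 27, 34, 41, 47]

Final sorted array: [10, 16, 16, 17, 27, 34, 41, 47]

The merge sort proceeds by recursively splitting the array and merging sorted halves.
After all merges, the sorted array is [10, 16, 16, 17, 27, 34, 41, 47].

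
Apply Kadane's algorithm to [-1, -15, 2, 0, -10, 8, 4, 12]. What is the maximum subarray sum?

Using Kadane's algorithm on [-1, -15, 2, 0, -10, 8, 4, 12]:

Scanning through the array:
Position 1 (value -15): max_ending_here = -15, max_so_far = -1
Position 2 (value 2): max_ending_here = 2, max_so_far = 2
Position 3 (value 0): max_ending_here = 2, max_so_far = 2
Position 4 (value -10): max_ending_here = -8, max_so_far = 2
Position 5 (value 8): max_ending_here = 8, max_so_far = 8
Position 6 (value 4): max_ending_here = 12, max_so_far = 12
Position 7 (value 12): max_ending_here = 24, max_so_far = 24

Maximum subarray: [8, 4, 12]
Maximum sum: 24

The maximum subarray is [8, 4, 12] with sum 24. This subarray runs from index 5 to index 7.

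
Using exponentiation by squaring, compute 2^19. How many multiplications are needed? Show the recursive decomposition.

Computing 2^19 by squaring (build up from 2^1; each line after the first costs one multiplication):

2^1 = 2
2^2 = (2^1)^2 = 2^2 = 4
2^4 = (2^2)^2 = 4^2 = 16
2^8 = (2^4)^2 = 16^2 = 256
2^9 = 2 * 2^8 = 2 * 256 = 512
2^18 = (2^9)^2 = 512^2 = 262144
2^19 = 2 * 2^18 = 2 * 262144 = 524288

Result: 524288
Multiplications needed: 6 (6 lines after 2^1)

2^19 = 524288. Using exponentiation by squaring, this requires 6 multiplications. The key idea: if the exponent is even, square the half-power; if odd, multiply by the base once.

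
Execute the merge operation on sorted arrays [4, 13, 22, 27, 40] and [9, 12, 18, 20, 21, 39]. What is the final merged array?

Merging process:

Compare 4 vs 9: take 4 from left. Merged: [4]
Compare 13 vs 9: take 9 from right. Merged: [4, 9]
Compare 13 vs 12: take 12 from right. Merged: [4, 9, 12]
Compare 13 vs 18: take 13 from left. Merged: [4, 9, 12, 13]
Compare 22 vs 18: take 18 from right. Merged: [4, 9, 12, 13, 18]
Compare 22 vs 20: take 20 from right. Merged: [4, 9, 12, 13, 18, 20]
Compare 22 vs 21: take 21 from right. Merged: [4, 9, 12, 13, 18, 20, 21]
Compare 22 vs 39: take 22 from left. Merged: [4, 9, 12, 13, 18, 20, 21, 22]
Compare 27 vs 39: take 27 from left. Merged: [4, 9, 12, 13, 18, 20, 21, 22, 27]
Compare 40 vs 39: take 39 from right. Merged: [4, 9, 12, 13, 18, 20, 21, 22, 27, 39]
Append remaining from left: [40]. Merged: [4, 9, 12, 13, 18, 20, 21, 22, 27, 39, 40]

Final merged array: [4, 9, 12, 13, 18, 20, 21, 22, 27, 39, 40]
Total comparisons: 10

The merged array is [4, 9, 12, 13, 18, 20, 21, 22, 27, 39, 40], requiring 10 comparisons. The merge step runs in O(n) time where n is the total number of elements.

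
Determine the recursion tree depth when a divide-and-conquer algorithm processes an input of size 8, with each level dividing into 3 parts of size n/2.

For divide and conquer with division factor 2:

Problem sizes at each level:
Level 0: 8
Level 1: 4
Level 2: 2
Level 3: 1

The root is level 0 and the size-1 base case is level 3 (the tree spans levels 0 through 3, i.e. 4 levels counting the root), so the depth is the number of divisions: log_2(8) = 3

The recursion tree depth is log_2(8) = 3. At each level, the problem size is divided by 2, so it takes 3 divisions to reduce to a base case of size 1. The algorithm makes 3 recursive calls at each level.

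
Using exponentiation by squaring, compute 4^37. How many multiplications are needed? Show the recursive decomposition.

Computing 4^37 by squaring (build up from 4^1; each line after the first costs one multiplication):

4^1 = 4
4^2 = (4^1)^2 = 4^2 = 16
4^4 = (4^2)^2 = 16^2 = 256
4^8 = (4^4)^2 = 256^2 = 65536
4^9 = 4 * 4^8 = 4 * 65536 = 262144
4^18 = (4^9)^2 = 262144^2 = 68719476736
4^36 = (4^18)^2 = 68719476736^2 = 4722366482869645213696
4^37 = 4 * 4^36 = 4 * 4722366482869645213696 = 18889465931478580854784

Result: 18889465931478580854784
Multiplications needed: 7 (7 lines after 4^1)

4^37 = 18889465931478580854784. Using exponentiation by squaring, this requires 7 multiplications. The key idea: if the exponent is even, square the half-power; if odd, multiply by the base once.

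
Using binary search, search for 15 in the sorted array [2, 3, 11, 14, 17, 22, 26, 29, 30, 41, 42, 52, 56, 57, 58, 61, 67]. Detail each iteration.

Binary search for 15 in [2, 3, 11, 14, 17, 22, 26, 29, 30, 41, 42, 52, 56, 57, 58, 61, 67]:

lo=0, hi=16, mid=8, arr[mid]=30 -> 30 > 15, search left half
lo=0, hi=7, mid=3, arr[mid]=14 -> 14 < 15, search right half
lo=4, hi=7, mid=5, arr[mid]=22 -> 22 > 15, search left half
lo=4, hi=4, mid=4, arr[mid]=17 -> 17 > 15, search left half
lo=4 > hi=3, target 15 not found

Binary search determines that 15 is not in the array after 4 comparisons. The search space was exhausted without finding the target.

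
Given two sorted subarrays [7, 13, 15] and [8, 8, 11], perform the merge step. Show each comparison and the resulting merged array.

Merging process:

Compare 7 vs 8: take 7 from left. Merged: [7]
Compare 13 vs 8: take 8 from right. Merged: [7, 8]
Compare 13 vs 8: take 8 from right. Merged: [7, 8, 8]
Compare 13 vs 11: take 11 from right. Merged: [7, 8, 8, 11]
Append remaining from left: [13, 15]. Merged: [7, 8, 8, 11, 13, 15]

Final merged array: [7, 8, 8, 11, 13, 15]
Total comparisons: 4

The merged array is [7, 8, 8, 11, 13, 15], requiring 4 comparisons. The merge step runs in O(n) time where n is the total number of elements.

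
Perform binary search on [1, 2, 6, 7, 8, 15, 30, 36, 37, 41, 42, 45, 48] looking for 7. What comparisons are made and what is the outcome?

Binary search for 7 in [1, 2, 6, 7, 8, 15, 30, 36, 37, 41, 42, 45, 48]:

lo=0, hi=12, mid=6, arr[mid]=30 -> 30 > 7, search left half
lo=0, hi=5, mid=2, arr[mid]=6 -> 6 < 7, search right half
lo=3, hi=5, mid=4, arr[mid]=8 -> 8 > 7, search left half
lo=3, hi=3, mid=3, arr[mid]=7 -> Found target at index 3!

Binary search finds 7 at index 3 after 4 comparisons. The search repeatedly halves the search space by comparing with the middle element.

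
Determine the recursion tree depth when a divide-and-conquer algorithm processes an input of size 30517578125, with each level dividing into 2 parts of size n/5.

For divide and conquer with division factor 5:

Problem sizes at each level:
Level 0: 30517578125
Level 1: 6103515625
Level 2: 1220703125
Level 3: 244140625
Level 4: 48828125
Level 5: 9765625
Level 6: 1953125
Level 7: 390625
Level 8: 78125
Level 9: 15625
Level 10: 3125
Level 11: 625
Level 12: 125
Level 13: 25
Level 14: 5
Level 15: 1

The root is level 0 and the size-1 base case is level 15 (the tree spans levels 0 through 15, i.e. 16 levels counting the root), so the depth is the number of divisions: log_5(30517578125) = 15

The recursion tree depth is log_5(30517578125) = 15. At each level, the problem size is divided by 5, so it takes 15 divisions to reduce to a base case of size 1. The algorithm makes 2 recursive calls at each level.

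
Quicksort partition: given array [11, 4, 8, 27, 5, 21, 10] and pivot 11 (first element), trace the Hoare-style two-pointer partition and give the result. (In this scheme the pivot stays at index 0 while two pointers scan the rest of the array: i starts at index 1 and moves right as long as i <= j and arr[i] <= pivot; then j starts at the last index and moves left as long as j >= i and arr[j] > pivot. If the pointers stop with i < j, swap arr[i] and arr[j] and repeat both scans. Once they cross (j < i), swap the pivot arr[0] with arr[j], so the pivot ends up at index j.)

Hoare-style two-pointer partition with pivot = 11:

Initial array: [11, 4, 8, 27, 5, 21, 10]

Pointers start at i = 1, j = 6.
i stops at index 3 (arr[3]=27 > 11), j stops at index 6 (arr[6]=10 <= 11): swap arr[3] and arr[6], array becomes [11, 4, 8, 10, 5, 21, 27]
i ends at 5, j ends at 4: the pointers have crossed (j < i), so scanning stops.

Swap pivot arr[0] with arr[4] to place pivot at position 4: [5, 4, 8, 10, 11, 21, 27]
Pivot position: 4

After partitioning with pivot 11, the array becomes [5, 4, 8, 10, 11, 21, 27]. The pivot is placed at index 4. All elements to the left of the pivot are <= 11, and all elements to the right are > 11.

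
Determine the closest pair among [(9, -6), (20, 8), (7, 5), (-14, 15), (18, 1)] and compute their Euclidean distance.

Computing all pairwise distances among 5 points:

d((9, -6), (20, 8)) = 17.8045
d((9, -6), (7, 5)) = 11.1803
d((9, -6), (-14, 15)) = 31.1448
d((9, -6), (18, 1)) = 11.4018
d((20, 8), (7, 5)) = 13.3417
d((20, 8), (-14, 15)) = 34.7131
d((20, 8), (18, 1)) = 7.2801 <-- minimum
d((7, 5), (-14, 15)) = 23.2594
d((7, 5), (18, 1)) = 11.7047
d((-14, 15), (18, 1)) = 34.9285

Closest pair: (20, 8) and (18, 1) with distance 7.2801

The closest pair is (20, 8) and (18, 1) with Euclidean distance 7.2801. For 5 points, brute-force pairwise comparison is shown above. For large n, the divide-and-conquer algorithm (sort by x, recurse on halves, check the dividing strip) achieves O(n log n).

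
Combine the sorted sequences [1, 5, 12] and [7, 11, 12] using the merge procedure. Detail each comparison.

Merging process:

Compare 1 vs 7: take 1 from left. Merged: [1]
Compare 5 vs 7: take 5 from left. Merged: [1, 5]
Compare 12 vs 7: take 7 from right. Merged: [1, 5, 7]
Compare 12 vs 11: take 11 from right. Merged: [1, 5, 7, 11]
Compare 12 vs 12: take 12 from left. Merged: [1, 5, 7, 11, 12]
Append remaining from right: [12]. Merged: [1, 5, 7, 11, 12, 12]

Final merged array: [1, 5, 7, 11, 12, 12]
Total comparisons: 5

The merged array is [1, 5, 7, 11, 12, 12], requiring 5 comparisons. The merge step runs in O(n) time where n is the total number of elements.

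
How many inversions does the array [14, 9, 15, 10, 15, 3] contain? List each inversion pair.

Finding inversions in [14, 9, 15, 10, 15, 3]:

(0, 1): arr[0]=14 > arr[1]=9
(0, 3): arr[0]=14 > arr[3]=10
(0, 5): arr[0]=14 > arr[5]=3
(1, 5): arr[1]=9 > arr[5]=3
(2, 3): arr[2]=15 > arr[3]=10
(2, 5): arr[2]=15 > arr[5]=3
(3, 5): arr[3]=10 > arr[5]=3
(4, 5): arr[4]=15 > arr[5]=3

Total inversions: 8

The array has 8 inversion(s): (0,1), (0,3), (0,5), (1,5), (2,3), (2,5), (3,5), (4,5). Each pair (i,j) satisfies i < j and arr[i] > arr[j].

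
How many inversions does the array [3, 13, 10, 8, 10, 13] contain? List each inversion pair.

Finding inversions in [3, 13, 10, 8, 10, 13]:

(1, 2): arr[1]=13 > arr[2]=10
(1, 3): arr[1]=13 > arr[3]=8
(1, 4): arr[1]=13 > arr[4]=10
(2, 3): arr[2]=10 > arr[3]=8

Total inversions: 4

The array has 4 inversion(s): (1,2), (1,3), (1,4), (2,3). Each pair (i,j) satisfies i < j and arr[i] > arr[j].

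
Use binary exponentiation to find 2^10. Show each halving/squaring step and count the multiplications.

Computing 2^10 by squaring (build up from 2^1; each line after the first costs one multiplication):

2^1 = 2
2^2 = (2^1)^2 = 2^2 = 4
2^4 = (2^2)^2 = 4^2 = 16
2^5 = 2 * 2^4 = 2 * 16 = 32
2^10 = (2^5)^2 = 32^2 = 1024

Result: 1024
Multiplications needed: 4 (4 lines after 2^1)

2^10 = 1024. Using exponentiation by squaring, this requires 4 multiplications. The key idea: if the exponent is even, square the half-power; if odd, multiply by the base once.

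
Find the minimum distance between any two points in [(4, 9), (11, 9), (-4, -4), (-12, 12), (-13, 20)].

Computing all pairwise distances among 5 points:

d((4, 9), (11, 9)) = 7.0 <-- minimum
d((4, 9), (-4, -4)) = 15.2643
d((4, 9), (-12, 12)) = 16.2788
d((4, 9), (-13, 20)) = 20.2485
d((11, 9), (-4, -4)) = 19.8494
d((11, 9), (-12, 12)) = 23.1948
d((11, 9), (-13, 20)) = 26.4008
d((-4, -4), (-12, 12)) = 17.8885
d((-4, -4), (-13, 20)) = 25.632
d((-12, 12), (-13, 20)) = 8.0623

Closest pair: (4, 9) and (11, 9) with distance 7.0

The closest pair is (4, 9) and (11, 9) with Euclidean distance 7.0. For 5 points, brute-force pairwise comparison is shown above. For large n, the divide-and-conquer algorithm (sort by x, recurse on halves, check the dividing strip) achieves O(n log n).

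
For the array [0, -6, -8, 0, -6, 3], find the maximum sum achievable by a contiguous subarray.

Using Kadane's algorithm on [0, -6, -8, 0, -6, 3]:

Scanning through the array:
Position 1 (value -6): max_ending_here = -6, max_so_far = 0
Position 2 (value -8): max_ending_here = -8, max_so_far = 0
Position 3 (value 0): max_ending_here = 0, max_so_far = 0
Position 4 (value -6): max_ending_here = -6, max_so_far = 0
Position 5 (value 3): max_ending_here = 3, max_so_far = 3

Maximum subarray: [3]
Maximum sum: 3

The maximum subarray is [3] with sum 3. This subarray runs from index 5 to index 5.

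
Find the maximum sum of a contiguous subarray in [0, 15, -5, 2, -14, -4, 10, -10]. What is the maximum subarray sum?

Using Kadane's algorithm on [0, 15, -5, 2, -14, -4, 10, -10]:

Scanning through the array:
Position 1 (value 15): max_ending_here = 15, max_so_far = 15
Position 2 (value -5): max_ending_here = 10, max_so_far = 15
Position 3 (value 2): max_ending_here = 12, max_so_far = 15
Position 4 (value -14): max_ending_here = -2, max_so_far = 15
Position 5 (value -4): max_ending_here = -4, max_so_far = 15
Position 6 (value 10): max_ending_here = 10, max_so_far = 15
Position 7 (value -10): max_ending_here = 0, max_so_far = 15

Maximum subarray: [0, 15]
Maximum sum: 15

The maximum subarray is [0, 15] with sum 15. This subarray runs from index 0 to index 1.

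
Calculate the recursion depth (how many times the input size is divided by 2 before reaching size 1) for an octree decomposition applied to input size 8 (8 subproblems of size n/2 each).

For divide and conquer with division factor 2:

Problem sizes at each level:
Level 0: 8
Level 1: 4
Level 2: 2
Level 3: 1

The root is level 0 and the size-1 base case is level 3 (the tree spans levels 0 through 3, i.e. 4 levels counting the root), so the depth is the number of divisions: log_2(8) = 3

The recursion tree depth is log_2(8) = 3. At each level, the problem size is divided by 2, so it takes 3 divisions to reduce to a base case of size 1. The algorithm makes 8 recursive calls at each level.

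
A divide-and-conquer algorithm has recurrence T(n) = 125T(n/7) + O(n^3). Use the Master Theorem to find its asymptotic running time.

Master Theorem for T(n) = 125T(n/7) + O(n^3):

a = 125, b = 7, c = 3
log_b(a) = log_7(125) = 2.4813

Case 3: c = 3 > log_7(125) = 2.4813
T(n) = O(n^3) = O(n^3)

For T(n) = 125T(n/7) + O(n^3): log_7(125) = 2.4813. This is Case 3 of the Master Theorem (c > log_b(a), work dominated by root), giving O(n^3).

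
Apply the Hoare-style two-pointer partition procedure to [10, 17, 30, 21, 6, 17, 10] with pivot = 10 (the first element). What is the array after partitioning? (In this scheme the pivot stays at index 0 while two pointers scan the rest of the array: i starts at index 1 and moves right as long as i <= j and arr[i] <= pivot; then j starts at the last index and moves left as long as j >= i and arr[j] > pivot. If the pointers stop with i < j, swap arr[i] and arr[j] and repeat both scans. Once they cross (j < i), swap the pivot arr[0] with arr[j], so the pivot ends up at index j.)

Hoare-style two-pointer partition with pivot = 10:

Initial array: [10, 17, 30, 21, 6, 17, 10]

Pointers start at i = 1, j = 6.
i stops at index 1 (arr[1]=17 > 10), j stops at index 6 (arr[6]=10 <= 10): swap arr[1] and arr[6], array becomes [10, 10, 30, 21, 6, 17, 17]
i stops at index 2 (arr[2]=30 > 10), j stops at index 4 (arr[4]=6 <= 10): swap arr[2] and arr[4], array becomes [10, 10, 6, 21, 30, 17, 17]
i ends at 3, j ends at 2: the pointers have crossed (j < i), so scanning stops.

Swap pivot arr[0] with arr[2] to place pivot at position 2: [6, 10, 10, 21, 30, 17, 17]
Pivot position: 2

After partitioning with pivot 10, the array becomes [6, 10, 10, 21, 30, 17, 17]. The pivot is placed at index 2. All elements to the left of the pivot are <= 10, and all elements to the right are > 10.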